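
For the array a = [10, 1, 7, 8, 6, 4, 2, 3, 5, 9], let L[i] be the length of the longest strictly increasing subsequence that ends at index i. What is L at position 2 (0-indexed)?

dp[i] = 1 + max{dp[j] : j<i, a[j]<a[i]} (or 1 if no such j):
i:      0  1  2  3  4  5  6  7  8  9
a[i]:  10  1  7  8  6  4  2  3  5  9
dp:     1  1  2  3  2  2  2  3  4  5
At index 2 the value is 2.

2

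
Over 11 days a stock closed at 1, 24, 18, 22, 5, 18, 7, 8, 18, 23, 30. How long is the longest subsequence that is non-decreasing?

7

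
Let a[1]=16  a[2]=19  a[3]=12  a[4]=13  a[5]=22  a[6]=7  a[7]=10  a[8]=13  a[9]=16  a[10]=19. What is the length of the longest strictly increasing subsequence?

Track the smallest tail for each achievable length (strict):
16 → extends → [16]
19 → extends → [16, 19]
12 → replaces 16 → [12, 19]
13 → replaces 19 → [12, 13]
22 → extends → [12, 13, 22]
7 → replaces 12 → [7, 13, 22]
10 → replaces 13 → [7, 10, 22]
13 → replaces 22 → [7, 10, 13]
16 → extends → [7, 10, 13, 16]
19 → extends → [7, 10, 13, 16, 19]
Five tails, so the longest strictly increasing subsequence has length 5 (e.g. 7, 10, 13, 16, 19).

5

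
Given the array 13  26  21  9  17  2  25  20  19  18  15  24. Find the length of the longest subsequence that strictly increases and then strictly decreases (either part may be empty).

inc[i] = longest strictly increasing subsequence ending at i; dec[i] = longest strictly decreasing subsequence starting at i:
i:      1  2  3  4  5  6  7  8  9 10 11 12
a[i]:  13 26 21  9 17  2 25 20 19 18 15 24
inc:    1  2  2  1  2  1  3  3  3  3  2  4
dec:    3  6  5  2  2  1  5  4  3  2  1  1
Best peak at i=2 (value 26): inc=2, dec=6, length 2+6−1 = 7.

7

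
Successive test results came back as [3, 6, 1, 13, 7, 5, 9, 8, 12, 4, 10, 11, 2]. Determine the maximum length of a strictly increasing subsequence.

6

Let dp[i] be the length of the longest such subsequence ending at index i:
i:      1  2  3  4  5  6  7  8  9 10 11 12 13
a[i]:   3  6  1 13  7  5  9  8 12  4 10 11  2
dp:     1  2  1  3  3  2  4  4  5  2  5  6  2
Maximum dp value is 6.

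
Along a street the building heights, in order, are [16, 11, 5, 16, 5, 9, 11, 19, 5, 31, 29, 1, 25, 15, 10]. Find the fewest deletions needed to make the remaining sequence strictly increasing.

10

Fewest deletions = n − (longest strictly increasing subsequence).
i:      1  2  3  4  5  6  7  8  9 10 11 12 13 14 15
a[i]:  16 11  5 16  5  9 11 19  5 31 29  1 25 15 10
dp:     1  1  1  2  1  2  3  4  1  5  5  1  5  4  3
max dp = 5, so deletions = 15 − 5 = 10.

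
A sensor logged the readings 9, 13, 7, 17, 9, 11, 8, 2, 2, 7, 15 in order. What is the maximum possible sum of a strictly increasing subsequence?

42

Let S[i] be the best sum of a strictly increasing subsequence ending at i:
i:      1  2  3  4  5  6  7  8  9 10 11
a[i]:   9 13  7 17  9 11  8  2  2  7 15
S:      9 22  7 39 16 27 15  2  2  9 42
Maximum is 42 (e.g. 7 + 9 + 11 + 15).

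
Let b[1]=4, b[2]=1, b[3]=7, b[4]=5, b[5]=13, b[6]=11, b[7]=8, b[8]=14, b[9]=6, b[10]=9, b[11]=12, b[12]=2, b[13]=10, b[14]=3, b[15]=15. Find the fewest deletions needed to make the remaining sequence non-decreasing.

9

Fewest deletions = n − (longest non-decreasing subsequence).
i:      1  2  3  4  5  6  7  8  9 10 11 12 13 14 15
b[i]:   4  1  7  5 13 11  8 14  6  9 12  2 10  3 15
dp:     1  1  2  2  3  3  3  4  3  4  5  2  5  3  6
max dp = 6, so deletions = 15 − 6 = 9.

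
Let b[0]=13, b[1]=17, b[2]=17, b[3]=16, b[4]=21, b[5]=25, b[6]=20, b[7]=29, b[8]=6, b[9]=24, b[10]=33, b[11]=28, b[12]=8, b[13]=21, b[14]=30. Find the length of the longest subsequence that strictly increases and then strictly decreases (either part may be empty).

inc[i] = longest strictly increasing subsequence ending at i; dec[i] = longest strictly decreasing subsequence starting at i:
i:      0  1  2  3  4  5  6  7  8  9 10 11 12 13 14
b[i]:  13 17 17 16 21 25 20 29  6 24 33 28  8 21 30
inc:    1  2  2  2  3  4  3  5  1  4  6  5  2  4  6
dec:    2  3  3  2  3  3  2  3  1  2  3  2  1  1  1
Best peak at i=10 (value 33): inc=6, dec=3, length 6+3−1 = 8.

8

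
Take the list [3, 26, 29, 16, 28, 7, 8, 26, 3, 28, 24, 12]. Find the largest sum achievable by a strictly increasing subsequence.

Let S[i] be the best sum of a strictly increasing subsequence ending at i:
i:      1  2  3  4  5  6  7  8  9 10 11 12
a[i]:   3 26 29 16 28  7  8 26  3 28 24 12
S:      3 29 58 19 57 10 18 45  3 73 43 30
Maximum is 73 (e.g. 3 + 16 + 26 + 28).

73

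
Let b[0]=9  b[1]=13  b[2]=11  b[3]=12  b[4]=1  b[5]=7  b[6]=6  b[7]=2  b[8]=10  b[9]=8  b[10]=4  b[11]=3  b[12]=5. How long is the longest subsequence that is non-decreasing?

Let dp[i] be the length of the longest such subsequence ending at index i:
i:      0  1  2  3  4  5  6  7  8  9 10 11 12
b[i]:   9 13 11 12  1  7  6  2 10  8  4  3  5
dp:     1  2  2  3  1  2  2  2  3  3  3  3  4
Maximum dp value is 4.

4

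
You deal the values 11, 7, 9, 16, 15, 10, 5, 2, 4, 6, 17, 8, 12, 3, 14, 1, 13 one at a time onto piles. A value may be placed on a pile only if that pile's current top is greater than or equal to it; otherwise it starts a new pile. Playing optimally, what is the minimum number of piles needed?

The minimum number of non-increasing subsequences covering a sequence equals the length of its longest strictly increasing subsequence.
LIS length is 6 (e.g. 2, 4, 6, 8, 12, 14), so 6 piles are needed.

6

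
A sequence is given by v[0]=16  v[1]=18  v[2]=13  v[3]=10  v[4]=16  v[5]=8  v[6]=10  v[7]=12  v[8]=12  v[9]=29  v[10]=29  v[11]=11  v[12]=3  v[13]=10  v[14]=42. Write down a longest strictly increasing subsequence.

Patience tails give the LIS length; then backtrack through the dp parents:
16 → extends → [16]
18 → extends → [16, 18]
13 → replaces 16 → [13, 18]
10 → replaces 13 → [10, 18]
16 → replaces 18 → [10, 16]
8 → replaces 10 → [8, 16]
10 → replaces 16 → [8, 10]
12 → extends → [8, 10, 12]
12 → already a tail → [8, 10, 12]
29 → extends → [8, 10, 12, 29]
29 → already a tail → [8, 10, 12, 29]
11 → replaces 12 → [8, 10, 11, 29]
3 → replaces 8 → [3, 10, 11, 29]
10 → already a tail → [3, 10, 11, 29]
42 → extends → [3, 10, 11, 29, 42]
Length 5; one witness is 8, 10, 12, 29, 42.

8, 10, 12, 29, 42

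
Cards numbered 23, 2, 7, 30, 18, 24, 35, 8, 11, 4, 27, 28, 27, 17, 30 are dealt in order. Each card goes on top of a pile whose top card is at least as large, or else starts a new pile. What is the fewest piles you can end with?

Place each on the leftmost legal pile:
23 → new pile 1 (tops now [23])
2 → pile 1 (tops now [2])
7 → new pile 2 (tops now [2, 7])
30 → new pile 3 (tops now [2, 7, 30])
18 → pile 3 (tops now [2, 7, 18])
24 → new pile 4 (tops now [2, 7, 18, 24])
35 → new pile 5 (tops now [2, 7, 18, 24, 35])
8 → pile 3 (tops now [2, 7, 8, 24, 35])
11 → pile 4 (tops now [2, 7, 8, 11, 35])
4 → pile 2 (tops now [2, 4, 8, 11, 35])
27 → pile 5 (tops now [2, 4, 8, 11, 27])
28 → new pile 6 (tops now [2, 4, 8, 11, 27, 28])
27 → pile 5 (tops now [2, 4, 8, 11, 27, 28])
17 → pile 5 (tops now [2, 4, 8, 11, 17, 28])
30 → new pile 7 (tops now [2, 4, 8, 11, 17, 28, 30])
Seven piles.

7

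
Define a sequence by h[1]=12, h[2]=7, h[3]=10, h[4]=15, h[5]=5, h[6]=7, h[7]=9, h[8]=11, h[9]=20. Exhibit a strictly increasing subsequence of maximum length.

Patience tails give the LIS length; then backtrack through the dp parents:
12 → extends → [12]
7 → replaces 12 → [7]
10 → extends → [7, 10]
15 → extends → [7, 10, 15]
5 → replaces 7 → [5, 10, 15]
7 → replaces 10 → [5, 7, 15]
9 → replaces 15 → [5, 7, 9]
11 → extends → [5, 7, 9, 11]
20 → extends → [5, 7, 9, 11, 20]
Length 5; one witness is 5, 7, 9, 11, 20.

5, 7, 9, 11, 20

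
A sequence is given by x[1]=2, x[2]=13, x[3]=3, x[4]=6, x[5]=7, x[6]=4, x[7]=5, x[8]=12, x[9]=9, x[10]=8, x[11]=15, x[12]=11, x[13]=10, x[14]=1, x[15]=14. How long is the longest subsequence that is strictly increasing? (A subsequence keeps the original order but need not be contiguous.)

7

Track the smallest tail for each achievable length (strict):
2 → extends → [2]
13 → extends → [2, 13]
3 → replaces 13 → [2, 3]
6 → extends → [2, 3, 6]
7 → extends → [2, 3, 6, 7]
4 → replaces 6 → [2, 3, 4, 7]
5 → replaces 7 → [2, 3, 4, 5]
12 → extends → [2, 3, 4, 5, 12]
9 → replaces 12 → [2, 3, 4, 5, 9]
8 → replaces 9 → [2, 3, 4, 5, 8]
15 → extends → [2, 3, 4, 5, 8, 15]
11 → replaces 15 → [2, 3, 4, 5, 8, 11]
10 → replaces 11 → [2, 3, 4, 5, 8, 10]
1 → replaces 2 → [1, 3, 4, 5, 8, 10]
14 → extends → [1, 3, 4, 5, 8, 10, 14]
Seven tails, so the longest strictly increasing subsequence has length 7 (e.g. 2, 3, 6, 7, 9, 11, 14).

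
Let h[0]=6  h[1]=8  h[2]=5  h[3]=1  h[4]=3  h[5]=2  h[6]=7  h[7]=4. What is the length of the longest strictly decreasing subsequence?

4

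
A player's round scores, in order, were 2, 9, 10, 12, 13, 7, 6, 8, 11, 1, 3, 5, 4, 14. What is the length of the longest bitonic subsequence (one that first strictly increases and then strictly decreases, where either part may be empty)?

9

inc[i] = longest strictly increasing subsequence ending at i; dec[i] = longest strictly decreasing subsequence starting at i:
i:      1  2  3  4  5  6  7  8  9 10 11 12 13 14
a[i]:   2  9 10 12 13  7  6  8 11  1  3  5  4 14
inc:    1  2  3  4  5  2  2  3  4  1  2  3  3  6
dec:    2  5  5  5  5  4  3  3  3  1  1  2  1  1
Best peak at i=5 (value 13): inc=5, dec=5, length 5+5−1 = 9.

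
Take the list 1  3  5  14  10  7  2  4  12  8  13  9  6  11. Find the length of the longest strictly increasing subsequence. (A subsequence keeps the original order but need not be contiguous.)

7

Let dp[i] be the length of the longest such subsequence ending at index i:
i:      1  2  3  4  5  6  7  8  9 10 11 12 13 14
a[i]:   1  3  5 14 10  7  2  4 12  8 13  9  6 11
dp:     1  2  3  4  4  4  2  3  5  5  6  6  4  7
Maximum dp value is 7.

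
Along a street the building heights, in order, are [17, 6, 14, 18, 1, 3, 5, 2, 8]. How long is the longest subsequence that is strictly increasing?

Track the smallest tail for each achievable length (strict):
17 → extends → [17]
6 → replaces 17 → [6]
14 → extends → [6, 14]
18 → extends → [6, 14, 18]
1 → replaces 6 → [1, 14, 18]
3 → replaces 14 → [1, 3, 18]
5 → replaces 18 → [1, 3, 5]
2 → replaces 3 → [1, 2, 5]
8 → extends → [1, 2, 5, 8]
Four tails, so the longest strictly increasing subsequence has length 4 (e.g. 1, 3, 5, 8).

4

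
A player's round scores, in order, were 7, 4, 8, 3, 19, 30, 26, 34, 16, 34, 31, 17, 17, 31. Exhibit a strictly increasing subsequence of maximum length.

7, 8, 19, 30, 34

Patience tails give the LIS length; then backtrack through the dp parents:
7 → extends → [7]
4 → replaces 7 → [4]
8 → extends → [4, 8]
3 → replaces 4 → [3, 8]
19 → extends → [3, 8, 19]
30 → extends → [3, 8, 19, 30]
26 → replaces 30 → [3, 8, 19, 26]
34 → extends → [3, 8, 19, 26, 34]
16 → replaces 19 → [3, 8, 16, 26, 34]
34 → already a tail → [3, 8, 16, 26, 34]
31 → replaces 34 → [3, 8, 16, 26, 31]
17 → replaces 26 → [3, 8, 16, 17, 31]
17 → already a tail → [3, 8, 16, 17, 31]
31 → already a tail → [3, 8, 16, 17, 31]
Length 5; one witness is 7, 8, 19, 30, 34.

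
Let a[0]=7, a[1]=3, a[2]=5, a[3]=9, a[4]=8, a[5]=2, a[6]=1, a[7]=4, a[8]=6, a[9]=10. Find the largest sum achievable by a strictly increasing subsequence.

27

Let S[i] be the best sum of a strictly increasing subsequence ending at i:
i:      0  1  2  3  4  5  6  7  8  9
a[i]:   7  3  5  9  8  2  1  4  6 10
S:      7  3  8 17 16  2  1  7 14 27
Maximum is 27 (e.g. 3 + 5 + 9 + 10).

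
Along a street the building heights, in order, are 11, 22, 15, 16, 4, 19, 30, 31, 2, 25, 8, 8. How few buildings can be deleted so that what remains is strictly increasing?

Fewest deletions = n − (longest strictly increasing subsequence).
Patience tails:
11 → extends → [11]
22 → extends → [11, 22]
15 → replaces 22 → [11, 15]
16 → extends → [11, 15, 16]
4 → replaces 11 → [4, 15, 16]
19 → extends → [4, 15, 16, 19]
30 → extends → [4, 15, 16, 19, 30]
31 → extends → [4, 15, 16, 19, 30, 31]
2 → replaces 4 → [2, 15, 16, 19, 30, 31]
25 → replaces 30 → [2, 15, 16, 19, 25, 31]
8 → replaces 15 → [2, 8, 16, 19, 25, 31]
8 → already a tail → [2, 8, 16, 19, 25, 31]
Longest strictly increasing subsequence has length 6, so deletions = 12 − 6 = 6.

6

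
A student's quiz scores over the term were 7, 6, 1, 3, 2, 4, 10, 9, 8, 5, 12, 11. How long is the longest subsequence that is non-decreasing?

5

Track the smallest tail for each achievable length (allowing ties):
7 → extends → [7]
6 → replaces 7 → [6]
1 → replaces 6 → [1]
3 → extends → [1, 3]
2 → replaces 3 → [1, 2]
4 → extends → [1, 2, 4]
10 → extends → [1, 2, 4, 10]
9 → replaces 10 → [1, 2, 4, 9]
8 → replaces 9 → [1, 2, 4, 8]
5 → replaces 8 → [1, 2, 4, 5]
12 → extends → [1, 2, 4, 5, 12]
11 → replaces 12 → [1, 2, 4, 5, 11]
Five tails, so the longest non-decreasing subsequence has length 5 (e.g. 1, 3, 4, 10, 12).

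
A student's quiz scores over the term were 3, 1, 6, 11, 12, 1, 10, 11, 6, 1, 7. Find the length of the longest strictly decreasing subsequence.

4

Negate each value so 'decreasing' becomes 'increasing', then run patience tails on the negated sequence:
-3 → extends → [-3]
-1 → extends → [-3, -1]
-6 → replaces -3 → [-6, -1]
-11 → replaces -6 → [-11, -1]
-12 → replaces -11 → [-12, -1]
-1 → already a tail → [-12, -1]
-10 → replaces -1 → [-12, -10]
-11 → replaces -10 → [-12, -11]
-6 → extends → [-12, -11, -6]
-1 → extends → [-12, -11, -6, -1]
-7 → replaces -6 → [-12, -11, -7, -1]
Four tails, so the longest strictly decreasing subsequence of the original has length 4.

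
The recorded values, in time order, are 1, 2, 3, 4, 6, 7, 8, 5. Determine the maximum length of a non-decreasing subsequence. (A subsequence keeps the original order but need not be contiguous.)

Track the smallest tail for each achievable length (allowing ties):
1 → extends → [1]
2 → extends → [1, 2]
3 → extends → [1, 2, 3]
4 → extends → [1, 2, 3, 4]
6 → extends → [1, 2, 3, 4, 6]
7 → extends → [1, 2, 3, 4, 6, 7]
8 → extends → [1, 2, 3, 4, 6, 7, 8]
5 → replaces 6 → [1, 2, 3, 4, 5, 7, 8]
Seven tails, so the longest non-decreasing subsequence has length 7 (e.g. 1, 2, 3, 4, 6, 7, 8).

7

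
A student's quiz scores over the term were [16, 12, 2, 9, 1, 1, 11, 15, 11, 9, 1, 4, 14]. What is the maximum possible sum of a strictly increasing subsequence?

37

Let S[i] be the best sum of a strictly increasing subsequence ending at i:
i:      1  2  3  4  5  6  7  8  9 10 11 12 13
a[i]:  16 12  2  9  1  1 11 15 11  9  1  4 14
S:     16 12  2 11  1  1 22 37 22 11  1  6 36
Maximum is 37 (e.g. 2 + 9 + 11 + 15).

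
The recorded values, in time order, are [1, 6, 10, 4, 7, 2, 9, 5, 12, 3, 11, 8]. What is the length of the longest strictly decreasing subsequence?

4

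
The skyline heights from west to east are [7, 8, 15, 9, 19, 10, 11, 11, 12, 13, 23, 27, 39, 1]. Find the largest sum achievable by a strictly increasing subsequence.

159

Let S[i] be the best sum of a strictly increasing subsequence ending at i:
i:       1   2   3   4   5   6   7   8   9  10  11  12  13  14
a[i]:    7   8  15   9  19  10  11  11  12  13  23  27  39   1
S:       7  15  30  24  49  34  45  45  57  70  93 120 159   1
Maximum is 159 (e.g. 7 + 8 + 9 + 10 + 11 + 12 + 13 + 23 + 27 + 39).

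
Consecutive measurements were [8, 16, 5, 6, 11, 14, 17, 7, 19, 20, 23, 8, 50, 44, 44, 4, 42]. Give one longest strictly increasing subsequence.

5, 6, 11, 14, 17, 19, 20, 23, 50

Patience tails give the LIS length; then backtrack through the dp parents:
8 → extends → [8]
16 → extends → [8, 16]
5 → replaces 8 → [5, 16]
6 → replaces 16 → [5, 6]
11 → extends → [5, 6, 11]
14 → extends → [5, 6, 11, 14]
17 → extends → [5, 6, 11, 14, 17]
7 → replaces 11 → [5, 6, 7, 14, 17]
19 → extends → [5, 6, 7, 14, 17, 19]
20 → extends → [5, 6, 7, 14, 17, 19, 20]
23 → extends → [5, 6, 7, 14, 17, 19, 20, 23]
8 → replaces 14 → [5, 6, 7, 8, 17, 19, 20, 23]
50 → extends → [5, 6, 7, 8, 17, 19, 20, 23, 50]
44 → replaces 50 → [5, 6, 7, 8, 17, 19, 20, 23, 44]
44 → already a tail → [5, 6, 7, 8, 17, 19, 20, 23, 44]
4 → replaces 5 → [4, 6, 7, 8, 17, 19, 20, 23, 44]
42 → replaces 44 → [4, 6, 7, 8, 17, 19, 20, 23, 42]
Length 9; one witness is 5, 6, 11, 14, 17, 19, 20, 23, 50.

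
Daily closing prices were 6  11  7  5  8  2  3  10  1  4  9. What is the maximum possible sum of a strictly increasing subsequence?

31

Let S[i] be the best sum of a strictly increasing subsequence ending at i:
i:      1  2  3  4  5  6  7  8  9 10 11
a[i]:   6 11  7  5  8  2  3 10  1  4  9
S:      6 17 13  5 21  2  5 31  1  9 30
Maximum is 31 (e.g. 6 + 7 + 8 + 10).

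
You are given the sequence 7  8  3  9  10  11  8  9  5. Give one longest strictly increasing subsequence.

Patience tails give the LIS length; then backtrack through the dp parents:
7 → extends → [7]
8 → extends → [7, 8]
3 → replaces 7 → [3, 8]
9 → extends → [3, 8, 9]
10 → extends → [3, 8, 9, 10]
11 → extends → [3, 8, 9, 10, 11]
8 → already a tail → [3, 8, 9, 10, 11]
9 → already a tail → [3, 8, 9, 10, 11]
5 → replaces 8 → [3, 5, 9, 10, 11]
Length 5; one witness is 7, 8, 9, 10, 11.

7, 8, 9, 10, 11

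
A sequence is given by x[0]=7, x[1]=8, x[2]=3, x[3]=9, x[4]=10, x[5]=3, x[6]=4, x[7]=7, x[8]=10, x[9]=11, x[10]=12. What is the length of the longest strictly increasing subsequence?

Let dp[i] be the length of the longest such subsequence ending at index i:
i:      0  1  2  3  4  5  6  7  8  9 10
x[i]:   7  8  3  9 10  3  4  7 10 11 12
dp:     1  2  1  3  4  1  2  3  4  5  6
Maximum dp value is 6.

6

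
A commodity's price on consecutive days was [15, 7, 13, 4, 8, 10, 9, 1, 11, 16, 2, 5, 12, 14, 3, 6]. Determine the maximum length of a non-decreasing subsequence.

Let dp[i] be the length of the longest such subsequence ending at index i:
i:      1  2  3  4  5  6  7  8  9 10 11 12 13 14 15 16
a[i]:  15  7 13  4  8 10  9  1 11 16  2  5 12 14  3  6
dp:     1  1  2  1  2  3  3  1  4  5  2  3  5  6  3  4
Maximum dp value is 6.

6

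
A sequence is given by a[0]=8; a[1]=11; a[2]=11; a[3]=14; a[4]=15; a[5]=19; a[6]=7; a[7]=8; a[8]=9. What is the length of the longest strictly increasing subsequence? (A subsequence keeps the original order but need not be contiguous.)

Let dp[i] be the length of the longest such subsequence ending at index i:
i:      0  1  2  3  4  5  6  7  8
a[i]:   8 11 11 14 15 19  7  8  9
dp:     1  2  2  3  4  5  1  2  3
Maximum dp value is 5.

5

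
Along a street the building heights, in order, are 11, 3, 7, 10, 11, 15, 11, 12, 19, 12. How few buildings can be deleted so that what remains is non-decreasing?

Fewest deletions = n − (longest non-decreasing subsequence).
Patience tails:
11 → extends → [11]
3 → replaces 11 → [3]
7 → extends → [3, 7]
10 → extends → [3, 7, 10]
11 → extends → [3, 7, 10, 11]
15 → extends → [3, 7, 10, 11, 15]
11 → replaces 15 → [3, 7, 10, 11, 11]
12 → extends → [3, 7, 10, 11, 11, 12]
19 → extends → [3, 7, 10, 11, 11, 12, 19]
12 → replaces 19 → [3, 7, 10, 11, 11, 12, 12]
Longest non-decreasing subsequence has length 7, so deletions = 10 − 7 = 3.

3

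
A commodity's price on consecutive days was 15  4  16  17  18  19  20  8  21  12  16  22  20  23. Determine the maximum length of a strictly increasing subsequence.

Let dp[i] be the length of the longest such subsequence ending at index i:
i:      1  2  3  4  5  6  7  8  9 10 11 12 13 14
a[i]:  15  4 16 17 18 19 20  8 21 12 16 22 20 23
dp:     1  1  2  3  4  5  6  2  7  3  4  8  6  9
Maximum dp value is 9.

9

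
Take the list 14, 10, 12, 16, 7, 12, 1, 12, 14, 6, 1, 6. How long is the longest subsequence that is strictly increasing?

3

Track the smallest tail for each achievable length (strict):
14 → extends → [14]
10 → replaces 14 → [10]
12 → extends → [10, 12]
16 → extends → [10, 12, 16]
7 → replaces 10 → [7, 12, 16]
12 → already a tail → [7, 12, 16]
1 → replaces 7 → [1, 12, 16]
12 → already a tail → [1, 12, 16]
14 → replaces 16 → [1, 12, 14]
6 → replaces 12 → [1, 6, 14]
1 → already a tail → [1, 6, 14]
6 → already a tail → [1, 6, 14]
Three tails, so the longest strictly increasing subsequence has length 3 (e.g. 10, 12, 16).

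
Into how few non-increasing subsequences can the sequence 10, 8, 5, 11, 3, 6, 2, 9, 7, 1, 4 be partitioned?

The minimum number of non-increasing subsequences covering a sequence equals the length of its longest strictly increasing subsequence.
LIS length is 3 (e.g. 5, 6, 9), so 3 piles are needed.

3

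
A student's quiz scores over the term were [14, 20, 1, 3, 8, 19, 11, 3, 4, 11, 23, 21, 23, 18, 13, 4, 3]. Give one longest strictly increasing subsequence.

Patience tails give the LIS length; then backtrack through the dp parents:
14 → extends → [14]
20 → extends → [14, 20]
1 → replaces 14 → [1, 20]
3 → replaces 20 → [1, 3]
8 → extends → [1, 3, 8]
19 → extends → [1, 3, 8, 19]
11 → replaces 19 → [1, 3, 8, 11]
3 → already a tail → [1, 3, 8, 11]
4 → replaces 8 → [1, 3, 4, 11]
11 → already a tail → [1, 3, 4, 11]
23 → extends → [1, 3, 4, 11, 23]
21 → replaces 23 → [1, 3, 4, 11, 21]
23 → extends → [1, 3, 4, 11, 21, 23]
18 → replaces 21 → [1, 3, 4, 11, 18, 23]
13 → replaces 18 → [1, 3, 4, 11, 13, 23]
4 → already a tail → [1, 3, 4, 11, 13, 23]
3 → already a tail → [1, 3, 4, 11, 13, 23]
Length 6; one witness is 1, 3, 8, 19, 21, 23.

1, 3, 8, 19, 21, 23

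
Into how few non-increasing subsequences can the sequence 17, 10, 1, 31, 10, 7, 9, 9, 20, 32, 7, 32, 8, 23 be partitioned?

The minimum number of non-increasing subsequences covering a sequence equals the length of its longest strictly increasing subsequence.
LIS length is 5 (e.g. 1, 7, 9, 20, 32), so 5 piles are needed.

5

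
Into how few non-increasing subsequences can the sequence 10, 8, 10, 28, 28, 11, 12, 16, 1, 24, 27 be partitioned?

Place each on the leftmost legal pile:
10 → new pile 1 (tops now [10])
8 → pile 1 (tops now [8])
10 → new pile 2 (tops now [8, 10])
28 → new pile 3 (tops now [8, 10, 28])
28 → pile 3 (tops now [8, 10, 28])
11 → pile 3 (tops now [8, 10, 11])
12 → new pile 4 (tops now [8, 10, 11, 12])
16 → new pile 5 (tops now [8, 10, 11, 12, 16])
1 → pile 1 (tops now [1, 10, 11, 12, 16])
24 → new pile 6 (tops now [1, 10, 11, 12, 16, 24])
27 → new pile 7 (tops now [1, 10, 11, 12, 16, 24, 27])
Seven piles.

7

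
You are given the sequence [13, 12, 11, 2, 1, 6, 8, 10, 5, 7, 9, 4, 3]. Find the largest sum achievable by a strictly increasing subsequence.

26

Let S[i] be the best sum of a strictly increasing subsequence ending at i:
i:      1  2  3  4  5  6  7  8  9 10 11 12 13
a[i]:  13 12 11  2  1  6  8 10  5  7  9  4  3
S:     13 12 11  2  1  8 16 26  7 15 25  6  5
Maximum is 26 (e.g. 2 + 6 + 8 + 10).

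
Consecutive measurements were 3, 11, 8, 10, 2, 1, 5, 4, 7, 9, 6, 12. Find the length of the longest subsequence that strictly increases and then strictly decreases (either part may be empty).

5

inc[i] = longest strictly increasing subsequence ending at i; dec[i] = longest strictly decreasing subsequence starting at i:
i:      1  2  3  4  5  6  7  8  9 10 11 12
a[i]:   3 11  8 10  2  1  5  4  7  9  6 12
inc:    1  2  2  3  1  1  2  2  3  4  3  5
dec:    3  4  3  3  2  1  2  1  2  2  1  1
Best peak at i=2 (value 11): inc=2, dec=4, length 2+4−1 = 5.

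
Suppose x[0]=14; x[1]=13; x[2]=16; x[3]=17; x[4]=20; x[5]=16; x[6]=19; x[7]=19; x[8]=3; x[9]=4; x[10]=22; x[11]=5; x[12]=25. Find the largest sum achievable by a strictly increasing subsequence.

114

Let S[i] be the best sum of a strictly increasing subsequence ending at i:
i:       0   1   2   3   4   5   6   7   8   9  10  11  12
x[i]:   14  13  16  17  20  16  19  19   3   4  22   5  25
S:      14  13  30  47  67  30  66  66   3   7  89  12 114
Maximum is 114 (e.g. 14 + 16 + 17 + 20 + 22 + 25).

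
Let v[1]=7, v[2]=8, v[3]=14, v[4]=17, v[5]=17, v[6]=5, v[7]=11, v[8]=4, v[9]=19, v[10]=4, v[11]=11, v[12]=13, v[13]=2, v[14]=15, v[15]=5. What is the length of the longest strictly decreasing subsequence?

4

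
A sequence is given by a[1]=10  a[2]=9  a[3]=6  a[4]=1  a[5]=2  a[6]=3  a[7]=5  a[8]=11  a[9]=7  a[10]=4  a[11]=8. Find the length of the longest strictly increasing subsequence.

Track the smallest tail for each achievable length (strict):
10 → extends → [10]
9 → replaces 10 → [9]
6 → replaces 9 → [6]
1 → replaces 6 → [1]
2 → extends → [1, 2]
3 → extends → [1, 2, 3]
5 → extends → [1, 2, 3, 5]
11 → extends → [1, 2, 3, 5, 11]
7 → replaces 11 → [1, 2, 3, 5, 7]
4 → replaces 5 → [1, 2, 3, 4, 7]
8 → extends → [1, 2, 3, 4, 7, 8]
Six tails, so the longest strictly increasing subsequence has length 6 (e.g. 1, 2, 3, 5, 7, 8).

6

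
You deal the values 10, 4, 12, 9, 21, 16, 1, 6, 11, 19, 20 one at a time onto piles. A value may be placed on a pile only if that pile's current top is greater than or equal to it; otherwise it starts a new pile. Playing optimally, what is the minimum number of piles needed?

5

Place each on the leftmost legal pile:
10 → new pile 1 (tops now [10])
4 → pile 1 (tops now [4])
12 → new pile 2 (tops now [4, 12])
9 → pile 2 (tops now [4, 9])
21 → new pile 3 (tops now [4, 9, 21])
16 → pile 3 (tops now [4, 9, 16])
1 → pile 1 (tops now [1, 9, 16])
6 → pile 2 (tops now [1, 6, 16])
11 → pile 3 (tops now [1, 6, 11])
19 → new pile 4 (tops now [1, 6, 11, 19])
20 → new pile 5 (tops now [1, 6, 11, 19, 20])
Five piles.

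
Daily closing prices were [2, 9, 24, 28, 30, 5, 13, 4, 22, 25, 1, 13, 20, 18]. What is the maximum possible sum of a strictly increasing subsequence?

Let S[i] be the best sum of a strictly increasing subsequence ending at i:
i:      1  2  3  4  5  6  7  8  9 10 11 12 13 14
a[i]:   2  9 24 28 30  5 13  4 22 25  1 13 20 18
S:      2 11 35 63 93  7 24  6 46 71  1 24 44 42
Maximum is 93 (e.g. 2 + 9 + 24 + 28 + 30).

93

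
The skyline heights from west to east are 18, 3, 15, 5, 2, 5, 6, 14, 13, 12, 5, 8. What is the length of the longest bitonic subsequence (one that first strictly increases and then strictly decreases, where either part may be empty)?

7

inc[i] = longest strictly increasing subsequence ending at i; dec[i] = longest strictly decreasing subsequence starting at i:
i:      1  2  3  4  5  6  7  8  9 10 11 12
a[i]:  18  3 15  5  2  5  6 14 13 12  5  8
inc:    1  1  2  2  1  2  3  4  4  4  2  4
dec:    6  2  5  2  1  1  2  4  3  2  1  1
Best peak at i=8 (value 14): inc=4, dec=4, length 4+4−1 = 7.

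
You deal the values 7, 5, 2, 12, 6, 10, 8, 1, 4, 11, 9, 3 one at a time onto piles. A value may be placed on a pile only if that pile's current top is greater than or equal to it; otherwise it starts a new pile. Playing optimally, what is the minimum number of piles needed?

4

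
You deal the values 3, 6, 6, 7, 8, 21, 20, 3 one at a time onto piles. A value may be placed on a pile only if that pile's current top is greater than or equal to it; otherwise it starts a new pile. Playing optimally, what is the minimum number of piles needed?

5

Place each on the leftmost legal pile:
3 → new pile 1 (tops now [3])
6 → new pile 2 (tops now [3, 6])
6 → pile 2 (tops now [3, 6])
7 → new pile 3 (tops now [3, 6, 7])
8 → new pile 4 (tops now [3, 6, 7, 8])
21 → new pile 5 (tops now [3, 6, 7, 8, 21])
20 → pile 5 (tops now [3, 6, 7, 8, 20])
3 → pile 1 (tops now [3, 6, 7, 8, 20])
Five piles.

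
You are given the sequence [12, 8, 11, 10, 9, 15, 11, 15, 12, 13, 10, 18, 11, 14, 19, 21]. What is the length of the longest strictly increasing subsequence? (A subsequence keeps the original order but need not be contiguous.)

Track the smallest tail for each achievable length (strict):
12 → extends → [12]
8 → replaces 12 → [8]
11 → extends → [8, 11]
10 → replaces 11 → [8, 10]
9 → replaces 10 → [8, 9]
15 → extends → [8, 9, 15]
11 → replaces 15 → [8, 9, 11]
15 → extends → [8, 9, 11, 15]
12 → replaces 15 → [8, 9, 11, 12]
13 → extends → [8, 9, 11, 12, 13]
10 → replaces 11 → [8, 9, 10, 12, 13]
18 → extends → [8, 9, 10, 12, 13, 18]
11 → replaces 12 → [8, 9, 10, 11, 13, 18]
14 → replaces 18 → [8, 9, 10, 11, 13, 14]
19 → extends → [8, 9, 10, 11, 13, 14, 19]
21 → extends → [8, 9, 10, 11, 13, 14, 19, 21]
Eight tails, so the longest strictly increasing subsequence has length 8 (e.g. 8, 10, 11, 12, 13, 18, 19, 21).

8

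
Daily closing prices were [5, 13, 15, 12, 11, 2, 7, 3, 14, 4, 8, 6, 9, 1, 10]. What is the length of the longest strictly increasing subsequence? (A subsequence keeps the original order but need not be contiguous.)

Track the smallest tail for each achievable length (strict):
5 → extends → [5]
13 → extends → [5, 13]
15 → extends → [5, 13, 15]
12 → replaces 13 → [5, 12, 15]
11 → replaces 12 → [5, 11, 15]
2 → replaces 5 → [2, 11, 15]
7 → replaces 11 → [2, 7, 15]
3 → replaces 7 → [2, 3, 15]
14 → replaces 15 → [2, 3, 14]
4 → replaces 14 → [2, 3, 4]
8 → extends → [2, 3, 4, 8]
6 → replaces 8 → [2, 3, 4, 6]
9 → extends → [2, 3, 4, 6, 9]
1 → replaces 2 → [1, 3, 4, 6, 9]
10 → extends → [1, 3, 4, 6, 9, 10]
Six tails, so the longest strictly increasing subsequence has length 6 (e.g. 2, 3, 4, 8, 9, 10).

6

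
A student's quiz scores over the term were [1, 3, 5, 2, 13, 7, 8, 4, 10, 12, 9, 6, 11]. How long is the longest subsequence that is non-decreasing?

Track the smallest tail for each achievable length (allowing ties):
1 → extends → [1]
3 → extends → [1, 3]
5 → extends → [1, 3, 5]
2 → replaces 3 → [1, 2, 5]
13 → extends → [1, 2, 5, 13]
7 → replaces 13 → [1, 2, 5, 7]
8 → extends → [1, 2, 5, 7, 8]
4 → replaces 5 → [1, 2, 4, 7, 8]
10 → extends → [1, 2, 4, 7, 8, 10]
12 → extends → [1, 2, 4, 7, 8, 10, 12]
9 → replaces 10 → [1, 2, 4, 7, 8, 9, 12]
6 → replaces 7 → [1, 2, 4, 6, 8, 9, 12]
11 → replaces 12 → [1, 2, 4, 6, 8, 9, 11]
Seven tails, so the longest non-decreasing subsequence has length 7 (e.g. 1, 3, 5, 7, 8, 10, 12).

7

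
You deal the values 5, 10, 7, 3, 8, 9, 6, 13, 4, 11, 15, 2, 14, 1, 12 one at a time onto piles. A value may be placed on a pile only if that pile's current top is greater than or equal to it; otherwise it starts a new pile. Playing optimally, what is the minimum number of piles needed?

6

Place each on the leftmost legal pile:
5 → new pile 1 (tops now [5])
10 → new pile 2 (tops now [5, 10])
7 → pile 2 (tops now [5, 7])
3 → pile 1 (tops now [3, 7])
8 → new pile 3 (tops now [3, 7, 8])
9 → new pile 4 (tops now [3, 7, 8, 9])
6 → pile 2 (tops now [3, 6, 8, 9])
13 → new pile 5 (tops now [3, 6, 8, 9, 13])
4 → pile 2 (tops now [3, 4, 8, 9, 13])
11 → pile 5 (tops now [3, 4, 8, 9, 11])
15 → new pile 6 (tops now [3, 4, 8, 9, 11, 15])
2 → pile 1 (tops now [2, 4, 8, 9, 11, 15])
14 → pile 6 (tops now [2, 4, 8, 9, 11, 14])
1 → pile 1 (tops now [1, 4, 8, 9, 11, 14])
12 → pile 6 (tops now [1, 4, 8, 9, 11, 12])
Six piles.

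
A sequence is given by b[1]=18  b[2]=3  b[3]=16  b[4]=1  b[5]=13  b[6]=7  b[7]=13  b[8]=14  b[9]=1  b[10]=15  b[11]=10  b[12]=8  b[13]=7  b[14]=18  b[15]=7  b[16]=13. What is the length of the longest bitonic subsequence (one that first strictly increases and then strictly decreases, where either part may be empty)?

8

inc[i] = longest strictly increasing subsequence ending at i; dec[i] = longest strictly decreasing subsequence starting at i:
i:      1  2  3  4  5  6  7  8  9 10 11 12 13 14 15 16
b[i]:  18  3 16  1 13  7 13 14  1 15 10  8  7 18  7 13
inc:    1  1  2  1  2  2  3  4  1  5  3  3  2  6  2  4
dec:    6  2  5  1  4  2  4  4  1  4  3  2  1  2  1  1
Best peak at i=10 (value 15): inc=5, dec=4, length 5+4−1 = 8.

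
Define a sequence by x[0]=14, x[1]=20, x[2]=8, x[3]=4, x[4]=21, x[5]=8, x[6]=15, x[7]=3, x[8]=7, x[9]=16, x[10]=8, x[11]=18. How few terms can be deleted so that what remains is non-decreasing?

7

Fewest deletions = n − (longest non-decreasing subsequence).
Patience tails:
14 → extends → [14]
20 → extends → [14, 20]
8 → replaces 14 → [8, 20]
4 → replaces 8 → [4, 20]
21 → extends → [4, 20, 21]
8 → replaces 20 → [4, 8, 21]
15 → replaces 21 → [4, 8, 15]
3 → replaces 4 → [3, 8, 15]
7 → replaces 8 → [3, 7, 15]
16 → extends → [3, 7, 15, 16]
8 → replaces 15 → [3, 7, 8, 16]
18 → extends → [3, 7, 8, 16, 18]
Longest non-decreasing subsequence has length 5, so deletions = 12 − 5 = 7.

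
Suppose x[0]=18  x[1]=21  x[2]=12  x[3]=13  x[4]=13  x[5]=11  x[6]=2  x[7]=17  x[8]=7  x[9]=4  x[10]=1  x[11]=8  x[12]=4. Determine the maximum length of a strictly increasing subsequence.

3

Track the smallest tail for each achievable length (strict):
18 → extends → [18]
21 → extends → [18, 21]
12 → replaces 18 → [12, 21]
13 → replaces 21 → [12, 13]
13 → already a tail → [12, 13]
11 → replaces 12 → [11, 13]
2 → replaces 11 → [2, 13]
17 → extends → [2, 13, 17]
7 → replaces 13 → [2, 7, 17]
4 → replaces 7 → [2, 4, 17]
1 → replaces 2 → [1, 4, 17]
8 → replaces 17 → [1, 4, 8]
4 → already a tail → [1, 4, 8]
Three tails, so the longest strictly increasing subsequence has length 3 (e.g. 12, 13, 17).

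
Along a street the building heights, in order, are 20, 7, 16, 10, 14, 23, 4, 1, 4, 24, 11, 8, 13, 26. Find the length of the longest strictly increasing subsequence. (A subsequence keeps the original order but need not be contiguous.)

6

Let dp[i] be the length of the longest such subsequence ending at index i:
i:      1  2  3  4  5  6  7  8  9 10 11 12 13 14
a[i]:  20  7 16 10 14 23  4  1  4 24 11  8 13 26
dp:     1  1  2  2  3  4  1  1  2  5  3  3  4  6
Maximum dp value is 6.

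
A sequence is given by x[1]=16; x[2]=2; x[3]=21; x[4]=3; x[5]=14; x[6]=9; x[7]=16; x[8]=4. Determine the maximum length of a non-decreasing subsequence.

Track the smallest tail for each achievable length (allowing ties):
16 → extends → [16]
2 → replaces 16 → [2]
21 → extends → [2, 21]
3 → replaces 21 → [2, 3]
14 → extends → [2, 3, 14]
9 → replaces 14 → [2, 3, 9]
16 → extends → [2, 3, 9, 16]
4 → replaces 9 → [2, 3, 4, 16]
Four tails, so the longest non-decreasing subsequence has length 4 (e.g. 2, 3, 14, 16).

4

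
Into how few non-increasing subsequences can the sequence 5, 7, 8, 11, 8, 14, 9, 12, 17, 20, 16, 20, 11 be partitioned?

7

The minimum number of non-increasing subsequences covering a sequence equals the length of its longest strictly increasing subsequence.
LIS length is 7 (e.g. 5, 7, 8, 11, 14, 17, 20), so 7 piles are needed.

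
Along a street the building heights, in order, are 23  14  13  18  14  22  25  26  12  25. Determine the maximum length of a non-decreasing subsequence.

Let dp[i] be the length of the longest such subsequence ending at index i:
i:      1  2  3  4  5  6  7  8  9 10
a[i]:  23 14 13 18 14 22 25 26 12 25
dp:     1  1  1  2  2  3  4  5  1  5
Maximum dp value is 5.

5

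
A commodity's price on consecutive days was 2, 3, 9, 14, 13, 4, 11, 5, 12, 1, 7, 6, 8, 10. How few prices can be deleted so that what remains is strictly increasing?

7

Fewest deletions = n − (longest strictly increasing subsequence).
Patience tails:
2 → extends → [2]
3 → extends → [2, 3]
9 → extends → [2, 3, 9]
14 → extends → [2, 3, 9, 14]
13 → replaces 14 → [2, 3, 9, 13]
4 → replaces 9 → [2, 3, 4, 13]
11 → replaces 13 → [2, 3, 4, 11]
5 → replaces 11 → [2, 3, 4, 5]
12 → extends → [2, 3, 4, 5, 12]
1 → replaces 2 → [1, 3, 4, 5, 12]
7 → replaces 12 → [1, 3, 4, 5, 7]
6 → replaces 7 → [1, 3, 4, 5, 6]
8 → extends → [1, 3, 4, 5, 6, 8]
10 → extends → [1, 3, 4, 5, 6, 8, 10]
Longest strictly increasing subsequence has length 7, so deletions = 14 − 7 = 7.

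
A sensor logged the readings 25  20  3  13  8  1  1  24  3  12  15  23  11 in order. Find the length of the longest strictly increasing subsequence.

Track the smallest tail for each achievable length (strict):
25 → extends → [25]
20 → replaces 25 → [20]
3 → replaces 20 → [3]
13 → extends → [3, 13]
8 → replaces 13 → [3, 8]
1 → replaces 3 → [1, 8]
1 → already a tail → [1, 8]
24 → extends → [1, 8, 24]
3 → replaces 8 → [1, 3, 24]
12 → replaces 24 → [1, 3, 12]
15 → extends → [1, 3, 12, 15]
23 → extends → [1, 3, 12, 15, 23]
11 → replaces 12 → [1, 3, 11, 15, 23]
Five tails, so the longest strictly increasing subsequence has length 5 (e.g. 3, 8, 12, 15, 23).

5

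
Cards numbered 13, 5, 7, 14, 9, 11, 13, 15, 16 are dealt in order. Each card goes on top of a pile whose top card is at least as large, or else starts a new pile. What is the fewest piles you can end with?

The minimum number of non-increasing subsequences covering a sequence equals the length of its longest strictly increasing subsequence.
LIS length is 7 (e.g. 5, 7, 9, 11, 13, 15, 16), so 7 piles are needed.

7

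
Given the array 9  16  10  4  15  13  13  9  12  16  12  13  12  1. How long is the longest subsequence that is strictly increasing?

4

Track the smallest tail for each achievable length (strict):
9 → extends → [9]
16 → extends → [9, 16]
10 → replaces 16 → [9, 10]
4 → replaces 9 → [4, 10]
15 → extends → [4, 10, 15]
13 → replaces 15 → [4, 10, 13]
13 → already a tail → [4, 10, 13]
9 → replaces 10 → [4, 9, 13]
12 → replaces 13 → [4, 9, 12]
16 → extends → [4, 9, 12, 16]
12 → already a tail → [4, 9, 12, 16]
13 → replaces 16 → [4, 9, 12, 13]
12 → already a tail → [4, 9, 12, 13]
1 → replaces 4 → [1, 9, 12, 13]
Four tails, so the longest strictly increasing subsequence has length 4 (e.g. 9, 10, 15, 16).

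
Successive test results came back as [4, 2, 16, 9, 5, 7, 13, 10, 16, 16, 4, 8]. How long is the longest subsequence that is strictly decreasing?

Negate each value so 'decreasing' becomes 'increasing', then run patience tails on the negated sequence:
-4 → extends → [-4]
-2 → extends → [-4, -2]
-16 → replaces -4 → [-16, -2]
-9 → replaces -2 → [-16, -9]
-5 → extends → [-16, -9, -5]
-7 → replaces -5 → [-16, -9, -7]
-13 → replaces -9 → [-16, -13, -7]
-10 → replaces -7 → [-16, -13, -10]
-16 → already a tail → [-16, -13, -10]
-16 → already a tail → [-16, -13, -10]
-4 → extends → [-16, -13, -10, -4]
-8 → replaces -4 → [-16, -13, -10, -8]
Four tails, so the longest strictly decreasing subsequence of the original has length 4.

4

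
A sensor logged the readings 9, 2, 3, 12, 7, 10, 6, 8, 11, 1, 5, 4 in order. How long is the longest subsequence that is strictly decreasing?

Negate each value so 'decreasing' becomes 'increasing', then run patience tails on the negated sequence:
-9 → extends → [-9]
-2 → extends → [-9, -2]
-3 → replaces -2 → [-9, -3]
-12 → replaces -9 → [-12, -3]
-7 → replaces -3 → [-12, -7]
-10 → replaces -7 → [-12, -10]
-6 → extends → [-12, -10, -6]
-8 → replaces -6 → [-12, -10, -8]
-11 → replaces -10 → [-12, -11, -8]
-1 → extends → [-12, -11, -8, -1]
-5 → replaces -1 → [-12, -11, -8, -5]
-4 → extends → [-12, -11, -8, -5, -4]
Five tails, so the longest strictly decreasing subsequence of the original has length 5.

5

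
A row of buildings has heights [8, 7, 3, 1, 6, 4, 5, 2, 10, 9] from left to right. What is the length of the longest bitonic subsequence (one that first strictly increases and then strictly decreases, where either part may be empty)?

inc[i] = longest strictly increasing subsequence ending at i; dec[i] = longest strictly decreasing subsequence starting at i:
i:      1  2  3  4  5  6  7  8  9 10
a[i]:   8  7  3  1  6  4  5  2 10  9
inc:    1  1  1  1  2  2  3  2  4  4
dec:    5  4  2  1  3  2  2  1  2  1
Best peak at i=1 (value 8): inc=1, dec=5, length 1+5−1 = 5.

5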